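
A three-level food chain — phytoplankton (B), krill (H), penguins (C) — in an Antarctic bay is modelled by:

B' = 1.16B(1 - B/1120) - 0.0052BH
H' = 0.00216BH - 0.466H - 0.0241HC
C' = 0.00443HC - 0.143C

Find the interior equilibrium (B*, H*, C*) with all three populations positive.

B* ≈ 958, H* ≈ 32.3, C* ≈ 66.5

From dC/dt = 0: 0.00443H* = 0.143, so H* = 32.3.
From dB/dt = 0: 1.16(1 - B*/1120) = 0.0052·32.3, giving B* = 1120·(1 - 0.145) = 958.
From dH/dt = 0: 0.00216·958 - 0.466 = 0.0241C*, so C* = 1.6/0.0241 = 66.5.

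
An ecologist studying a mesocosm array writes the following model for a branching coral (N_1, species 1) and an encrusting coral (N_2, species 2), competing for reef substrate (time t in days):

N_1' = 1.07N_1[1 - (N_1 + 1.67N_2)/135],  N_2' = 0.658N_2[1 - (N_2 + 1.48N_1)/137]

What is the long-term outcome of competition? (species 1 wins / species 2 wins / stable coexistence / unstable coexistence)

unstable coexistence (outcome depends on initial conditions)

Compare the nullcline intercepts: K1/α12 = 135/1.67 = 80.8 < K2 = 137; K2/α21 = 137/1.48 = 92.6 < K1 = 135.
Since both are reversed, neither can invade when rare; the interior point is a saddle.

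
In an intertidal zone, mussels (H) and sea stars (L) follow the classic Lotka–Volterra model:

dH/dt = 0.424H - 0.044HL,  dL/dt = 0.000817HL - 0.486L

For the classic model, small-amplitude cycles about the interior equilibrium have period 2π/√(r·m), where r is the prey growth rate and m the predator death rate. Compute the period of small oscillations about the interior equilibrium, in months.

Here r = 0.424 and m = 0.486, so r·m = 0.206.
ω = √0.206 = 0.454 per month, hence T = 2π/ω ≈ 13.8 months.

T ≈ 13.8 months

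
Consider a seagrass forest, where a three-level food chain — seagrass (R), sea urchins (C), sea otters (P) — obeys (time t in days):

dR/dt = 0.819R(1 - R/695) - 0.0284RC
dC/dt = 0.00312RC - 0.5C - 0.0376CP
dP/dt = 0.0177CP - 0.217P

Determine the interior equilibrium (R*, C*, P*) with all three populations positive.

R* ≈ 400, C* ≈ 12.3, P* ≈ 19.9

From dP/dt = 0: 0.0177C* = 0.217, so C* = 12.3.
From dR/dt = 0: 0.819(1 - R*/695) = 0.0284·12.3, giving R* = 695·(1 - 0.425) = 400.
From dC/dt = 0: 0.00312·400 - 0.5 = 0.0376P*, so P* = 0.747/0.0376 = 19.9.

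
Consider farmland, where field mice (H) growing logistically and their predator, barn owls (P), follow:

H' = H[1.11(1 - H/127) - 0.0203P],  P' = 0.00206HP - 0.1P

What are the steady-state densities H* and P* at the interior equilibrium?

H* ≈ 48.5, P* ≈ 33.8

From dP/dt = 0 with P > 0: 0.00206H* = 0.1, so H* = 48.5.
Substitute into dH/dt = 0: 1.11(1 - 48.5/127) = 0.0203P*.
The bracket is 0.618, giving P* = 0.686/0.0203 = 33.8.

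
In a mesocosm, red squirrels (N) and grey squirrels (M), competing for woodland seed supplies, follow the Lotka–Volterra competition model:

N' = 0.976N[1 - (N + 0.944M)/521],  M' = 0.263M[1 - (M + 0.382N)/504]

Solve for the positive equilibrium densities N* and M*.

N* ≈ 70.7, M* ≈ 477

Setting both brackets to zero gives the nullclines N + 0.944M = 521 and 0.382N + M = 504.
Substituting M = 504 - 0.382N into the first: N(1 - 0.944·0.382) = 521 - 0.944·504.
So N* = 45.2/0.639 = 70.7, and then M* = 504 - 0.382·70.7 = 477.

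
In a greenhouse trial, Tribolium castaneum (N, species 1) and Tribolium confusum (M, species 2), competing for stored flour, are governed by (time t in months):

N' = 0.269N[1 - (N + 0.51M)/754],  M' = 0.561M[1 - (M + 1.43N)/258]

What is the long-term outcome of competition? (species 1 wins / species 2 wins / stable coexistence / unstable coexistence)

Compare the nullcline intercepts: K1/α12 = 754/0.51 = 1480 > K2 = 258; K2/α21 = 258/1.43 = 180 < K1 = 754.
Since the inequalities point opposite ways, species 1 can invade but species 2 cannot.

species 1 excludes species 2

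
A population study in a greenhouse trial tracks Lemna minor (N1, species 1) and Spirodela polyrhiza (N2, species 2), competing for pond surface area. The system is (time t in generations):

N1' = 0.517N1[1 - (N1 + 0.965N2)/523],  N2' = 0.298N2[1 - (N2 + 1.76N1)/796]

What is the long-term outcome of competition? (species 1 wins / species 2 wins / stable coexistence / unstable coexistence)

unstable coexistence (outcome depends on initial conditions)

Compare the nullcline intercepts: K1/α12 = 523/0.965 = 542 < K2 = 796; K2/α21 = 796/1.76 = 452 < K1 = 523.
Since both are reversed, neither can invade when rare; the interior point is a saddle.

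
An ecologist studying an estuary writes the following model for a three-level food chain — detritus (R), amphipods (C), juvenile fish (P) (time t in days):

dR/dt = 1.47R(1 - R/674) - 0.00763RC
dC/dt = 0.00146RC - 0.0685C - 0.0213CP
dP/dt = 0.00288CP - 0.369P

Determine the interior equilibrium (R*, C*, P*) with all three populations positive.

R* ≈ 226, C* ≈ 128, P* ≈ 12.3

From dP/dt = 0: 0.00288C* = 0.369, so C* = 128.
From dR/dt = 0: 1.47(1 - R*/674) = 0.00763·128, giving R* = 674·(1 - 0.665) = 226.
From dC/dt = 0: 0.00146·226 - 0.0685 = 0.0213P*, so P* = 0.261/0.0213 = 12.3.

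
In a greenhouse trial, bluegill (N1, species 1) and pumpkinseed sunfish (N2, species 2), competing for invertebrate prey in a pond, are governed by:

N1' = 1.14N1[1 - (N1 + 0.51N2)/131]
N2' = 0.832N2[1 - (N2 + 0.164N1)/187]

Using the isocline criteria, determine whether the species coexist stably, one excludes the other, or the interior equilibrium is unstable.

Compare the nullcline intercepts: K1/α12 = 131/0.51 = 257 > K2 = 187; K2/α21 = 187/0.164 = 1140 > K1 = 131.
Since both inequalities hold, each species can invade when rare, so the interior equilibrium is stable.

stable coexistence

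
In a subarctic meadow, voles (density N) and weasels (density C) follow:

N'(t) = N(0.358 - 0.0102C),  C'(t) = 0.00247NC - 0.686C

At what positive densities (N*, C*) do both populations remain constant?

N* ≈ 278, C* ≈ 35.1

Set dC/dt = 0 with C > 0: 0.00247N - 0.686 = 0, so N* = 0.686/0.00247 = 278.
Set dN/dt = 0 with N > 0: 0.358 - 0.0102C = 0, so C* = 0.358/0.0102 = 35.1.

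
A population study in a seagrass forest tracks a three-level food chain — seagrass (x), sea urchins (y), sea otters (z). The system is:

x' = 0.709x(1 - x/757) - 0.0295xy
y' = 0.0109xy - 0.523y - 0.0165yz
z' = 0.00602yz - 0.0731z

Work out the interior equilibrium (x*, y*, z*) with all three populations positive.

From dz/dt = 0: 0.00602y* = 0.0731, so y* = 12.1.
From dx/dt = 0: 0.709(1 - x*/757) = 0.0295·12.1, giving x* = 757·(1 - 0.505) = 375.
From dy/dt = 0: 0.0109·375 - 0.523 = 0.0165z*, so z* = 3.56/0.0165 = 216.

x* ≈ 375, y* ≈ 12.1, z* ≈ 216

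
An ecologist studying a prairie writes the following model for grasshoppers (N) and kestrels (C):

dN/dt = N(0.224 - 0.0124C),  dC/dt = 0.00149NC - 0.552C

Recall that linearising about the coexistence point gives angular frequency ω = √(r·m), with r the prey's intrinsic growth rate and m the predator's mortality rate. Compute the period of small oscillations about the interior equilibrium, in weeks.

Here r = 0.224 and m = 0.552, so r·m = 0.124.
ω = √0.124 = 0.352 per week, hence T = 2π/ω ≈ 17.9 weeks.

T ≈ 17.9 weeks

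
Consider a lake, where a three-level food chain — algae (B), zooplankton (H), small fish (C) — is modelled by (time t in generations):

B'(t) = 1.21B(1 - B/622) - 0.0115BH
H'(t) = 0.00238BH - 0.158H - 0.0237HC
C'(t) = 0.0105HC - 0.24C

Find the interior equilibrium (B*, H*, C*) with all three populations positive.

From dC/dt = 0: 0.0105H* = 0.24, so H* = 22.9.
From dB/dt = 0: 1.21(1 - B*/622) = 0.0115·22.9, giving B* = 622·(1 - 0.217) = 487.
From dH/dt = 0: 0.00238·487 - 0.158 = 0.0237C*, so C* = 1/0.0237 = 42.2.

B* ≈ 487, H* ≈ 22.9, C* ≈ 42.2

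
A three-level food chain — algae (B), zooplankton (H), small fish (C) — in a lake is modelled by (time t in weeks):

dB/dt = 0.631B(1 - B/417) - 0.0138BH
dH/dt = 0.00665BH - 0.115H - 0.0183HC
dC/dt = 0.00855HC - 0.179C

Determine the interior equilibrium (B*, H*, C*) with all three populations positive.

B* ≈ 226, H* ≈ 20.9, C* ≈ 75.9

From dC/dt = 0: 0.00855H* = 0.179, so H* = 20.9.
From dB/dt = 0: 0.631(1 - B*/417) = 0.0138·20.9, giving B* = 417·(1 - 0.458) = 226.
From dH/dt = 0: 0.00665·226 - 0.115 = 0.0183C*, so C* = 1.39/0.0183 = 75.9.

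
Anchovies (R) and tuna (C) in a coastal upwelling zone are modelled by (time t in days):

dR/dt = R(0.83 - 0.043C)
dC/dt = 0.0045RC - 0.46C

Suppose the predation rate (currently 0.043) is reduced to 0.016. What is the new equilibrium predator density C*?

At the interior fixed point, setting dR/dt = 0 with R > 0 fixes C* = (prey growth rate)/(RC coefficient) — independent of the other coefficients.
With the change, C* = 0.83/0.016 = 51.9; it rises from 19.3.

C* ≈ 51.9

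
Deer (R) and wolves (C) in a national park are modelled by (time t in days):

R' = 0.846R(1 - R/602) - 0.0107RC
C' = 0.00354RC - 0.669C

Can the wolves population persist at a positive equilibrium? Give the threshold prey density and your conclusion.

The predator equation gives dC/dt > 0 only when R > 0.669/0.00354 = 189.
Without the predator, R → K = 602. Since 602 > 189, the predator can invade and persist.

Threshold R = 189; K > 189, so yes, the predator persists.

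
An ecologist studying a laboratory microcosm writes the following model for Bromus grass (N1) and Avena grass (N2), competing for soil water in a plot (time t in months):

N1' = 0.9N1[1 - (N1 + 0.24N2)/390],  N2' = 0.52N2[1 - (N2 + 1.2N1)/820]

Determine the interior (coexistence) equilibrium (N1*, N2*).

N1* ≈ 271, N2* ≈ 494

Setting both brackets to zero gives the nullclines N1 + 0.24N2 = 390 and 1.2N1 + N2 = 820.
Substituting N2 = 820 - 1.2N1 into the first: N1(1 - 0.24·1.2) = 390 - 0.24·820.
So N1* = 193/0.712 = 271, and then N2* = 820 - 1.2·271 = 494.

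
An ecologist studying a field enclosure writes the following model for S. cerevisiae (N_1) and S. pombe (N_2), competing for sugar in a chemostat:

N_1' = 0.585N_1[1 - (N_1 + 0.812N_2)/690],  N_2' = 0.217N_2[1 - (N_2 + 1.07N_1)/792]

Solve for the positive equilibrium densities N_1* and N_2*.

Setting both brackets to zero gives the nullclines N_1 + 0.812N_2 = 690 and 1.07N_1 + N_2 = 792.
Substituting N_2 = 792 - 1.07N_1 into the first: N_1(1 - 0.812·1.07) = 690 - 0.812·792.
So N_1* = 46.9/0.131 = 358, and then N_2* = 792 - 1.07·358 = 409.

N_1* ≈ 358, N_2* ≈ 409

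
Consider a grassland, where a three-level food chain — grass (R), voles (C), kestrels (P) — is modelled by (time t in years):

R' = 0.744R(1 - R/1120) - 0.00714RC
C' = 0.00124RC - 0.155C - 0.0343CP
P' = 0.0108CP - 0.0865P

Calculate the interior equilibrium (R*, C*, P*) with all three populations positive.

R* ≈ 1030, C* ≈ 8.01, P* ≈ 32.9

From dP/dt = 0: 0.0108C* = 0.0865, so C* = 8.01.
From dR/dt = 0: 0.744(1 - R*/1120) = 0.00714·8.01, giving R* = 1120·(1 - 0.0769) = 1030.
From dC/dt = 0: 0.00124·1030 - 0.155 = 0.0343P*, so P* = 1.13/0.0343 = 32.9.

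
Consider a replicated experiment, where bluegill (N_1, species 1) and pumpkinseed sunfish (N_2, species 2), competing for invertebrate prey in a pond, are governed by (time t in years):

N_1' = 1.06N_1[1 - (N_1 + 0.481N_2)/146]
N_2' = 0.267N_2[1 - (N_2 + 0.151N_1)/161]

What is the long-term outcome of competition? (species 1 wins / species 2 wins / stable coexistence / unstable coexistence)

stable coexistence

Compare the nullcline intercepts: K1/α12 = 146/0.481 = 304 > K2 = 161; K2/α21 = 161/0.151 = 1070 > K1 = 146.
Since both inequalities hold, each species can invade when rare, so the interior equilibrium is stable.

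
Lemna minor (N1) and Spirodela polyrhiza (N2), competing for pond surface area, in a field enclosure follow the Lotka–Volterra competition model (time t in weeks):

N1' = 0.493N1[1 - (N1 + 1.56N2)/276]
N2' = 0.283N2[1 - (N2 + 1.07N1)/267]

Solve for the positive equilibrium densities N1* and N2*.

Setting both brackets to zero gives the nullclines N1 + 1.56N2 = 276 and 1.07N1 + N2 = 267.
Substituting N2 = 267 - 1.07N1 into the first: N1(1 - 1.56·1.07) = 276 - 1.56·267.
So N1* = -141/-0.669 = 210, and then N2* = 267 - 1.07·210 = 42.3.

N1* ≈ 210, N2* ≈ 42.3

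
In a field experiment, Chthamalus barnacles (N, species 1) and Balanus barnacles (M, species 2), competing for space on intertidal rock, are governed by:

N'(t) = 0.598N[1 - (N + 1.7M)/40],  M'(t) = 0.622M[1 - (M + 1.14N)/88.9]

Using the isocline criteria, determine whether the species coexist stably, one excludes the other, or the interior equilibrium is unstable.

species 2 excludes species 1

Compare the nullcline intercepts: K1/α12 = 40/1.7 = 23.5 < K2 = 88.9; K2/α21 = 88.9/1.14 = 78 > K1 = 40.
Since the inequalities point opposite ways, species 2 can invade but species 1 cannot.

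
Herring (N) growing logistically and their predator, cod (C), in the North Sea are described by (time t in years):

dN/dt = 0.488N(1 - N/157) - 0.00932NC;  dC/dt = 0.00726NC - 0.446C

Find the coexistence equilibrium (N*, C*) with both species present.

N* ≈ 61.4, C* ≈ 31.9

From dC/dt = 0 with C > 0: 0.00726N* = 0.446, so N* = 61.4.
Substitute into dN/dt = 0: 0.488(1 - 61.4/157) = 0.00932C*.
The bracket is 0.609, giving C* = 0.297/0.00932 = 31.9.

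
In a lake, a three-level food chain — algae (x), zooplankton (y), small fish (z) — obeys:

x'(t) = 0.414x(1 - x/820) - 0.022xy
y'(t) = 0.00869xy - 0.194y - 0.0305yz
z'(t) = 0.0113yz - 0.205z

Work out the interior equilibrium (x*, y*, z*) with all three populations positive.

From dz/dt = 0: 0.0113y* = 0.205, so y* = 18.1.
From dx/dt = 0: 0.414(1 - x*/820) = 0.022·18.1, giving x* = 820·(1 - 0.964) = 29.5.
From dy/dt = 0: 0.00869·29.5 - 0.194 = 0.0305z*, so z* = 0.0622/0.0305 = 2.04.

x* ≈ 29.5, y* ≈ 18.1, z* ≈ 2.04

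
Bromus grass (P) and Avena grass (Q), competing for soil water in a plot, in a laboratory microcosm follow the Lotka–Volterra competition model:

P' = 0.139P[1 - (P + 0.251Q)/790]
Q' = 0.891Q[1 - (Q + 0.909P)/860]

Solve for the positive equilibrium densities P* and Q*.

Setting both brackets to zero gives the nullclines P + 0.251Q = 790 and 0.909P + Q = 860.
Substituting Q = 860 - 0.909P into the first: P(1 - 0.251·0.909) = 790 - 0.251·860.
So P* = 574/0.772 = 744, and then Q* = 860 - 0.909·744 = 184.

P* ≈ 744, Q* ≈ 184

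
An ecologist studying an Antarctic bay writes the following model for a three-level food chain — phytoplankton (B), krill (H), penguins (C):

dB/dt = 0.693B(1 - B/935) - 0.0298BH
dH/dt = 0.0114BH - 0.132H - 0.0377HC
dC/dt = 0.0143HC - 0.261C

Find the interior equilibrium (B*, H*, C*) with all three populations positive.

From dC/dt = 0: 0.0143H* = 0.261, so H* = 18.3.
From dB/dt = 0: 0.693(1 - B*/935) = 0.0298·18.3, giving B* = 935·(1 - 0.785) = 201.
From dH/dt = 0: 0.0114·201 - 0.132 = 0.0377C*, so C* = 2.16/0.0377 = 57.3.

B* ≈ 201, H* ≈ 18.3, C* ≈ 57.3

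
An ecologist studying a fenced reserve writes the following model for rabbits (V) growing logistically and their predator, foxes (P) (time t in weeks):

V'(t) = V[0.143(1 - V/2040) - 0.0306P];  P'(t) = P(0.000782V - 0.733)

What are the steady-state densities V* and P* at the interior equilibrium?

V* ≈ 937, P* ≈ 2.53

From dP/dt = 0 with P > 0: 0.000782V* = 0.733, so V* = 937.
Substitute into dV/dt = 0: 0.143(1 - 937/2040) = 0.0306P*.
The bracket is 0.541, giving P* = 0.0773/0.0306 = 2.53.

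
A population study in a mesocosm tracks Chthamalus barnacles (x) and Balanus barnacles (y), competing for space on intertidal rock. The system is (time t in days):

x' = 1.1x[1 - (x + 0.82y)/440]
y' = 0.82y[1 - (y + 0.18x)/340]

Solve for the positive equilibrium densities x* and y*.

x* ≈ 189, y* ≈ 306

Setting both brackets to zero gives the nullclines x + 0.82y = 440 and 0.18x + y = 340.
Substituting y = 340 - 0.18x into the first: x(1 - 0.82·0.18) = 440 - 0.82·340.
So x* = 161/0.852 = 189, and then y* = 340 - 0.18·189 = 306.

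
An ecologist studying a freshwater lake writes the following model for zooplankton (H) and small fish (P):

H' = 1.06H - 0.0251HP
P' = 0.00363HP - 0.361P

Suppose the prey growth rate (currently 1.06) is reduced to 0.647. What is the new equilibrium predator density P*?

P* ≈ 25.8

At the interior fixed point, setting dH/dt = 0 with H > 0 fixes P* = (prey growth rate)/(HP coefficient) — independent of the other coefficients.
With the change, P* = 0.647/0.0251 = 25.8; it falls from 42.2.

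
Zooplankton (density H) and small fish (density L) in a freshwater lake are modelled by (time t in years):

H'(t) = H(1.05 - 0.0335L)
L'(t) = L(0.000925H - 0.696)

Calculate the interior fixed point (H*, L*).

H* ≈ 752, L* ≈ 31.3

Set dL/dt = 0 with L > 0: 0.000925H - 0.696 = 0, so H* = 0.696/0.000925 = 752.
Set dH/dt = 0 with H > 0: 1.05 - 0.0335L = 0, so L* = 1.05/0.0335 = 31.3.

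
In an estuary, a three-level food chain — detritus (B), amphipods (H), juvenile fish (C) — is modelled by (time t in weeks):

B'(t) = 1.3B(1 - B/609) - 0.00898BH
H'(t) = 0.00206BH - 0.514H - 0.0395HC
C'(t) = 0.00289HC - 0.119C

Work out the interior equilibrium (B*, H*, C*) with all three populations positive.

From dC/dt = 0: 0.00289H* = 0.119, so H* = 41.2.
From dB/dt = 0: 1.3(1 - B*/609) = 0.00898·41.2, giving B* = 609·(1 - 0.284) = 436.
From dH/dt = 0: 0.00206·436 - 0.514 = 0.0395C*, so C* = 0.384/0.0395 = 9.71.

B* ≈ 436, H* ≈ 41.2, C* ≈ 9.71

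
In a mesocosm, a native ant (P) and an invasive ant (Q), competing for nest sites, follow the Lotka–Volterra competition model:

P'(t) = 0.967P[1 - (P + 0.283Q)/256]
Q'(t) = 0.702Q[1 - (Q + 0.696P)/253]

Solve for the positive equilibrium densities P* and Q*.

Setting both brackets to zero gives the nullclines P + 0.283Q = 256 and 0.696P + Q = 253.
Substituting Q = 253 - 0.696P into the first: P(1 - 0.283·0.696) = 256 - 0.283·253.
So P* = 184/0.803 = 230, and then Q* = 253 - 0.696·230 = 93.2.

P* ≈ 230, Q* ≈ 93.2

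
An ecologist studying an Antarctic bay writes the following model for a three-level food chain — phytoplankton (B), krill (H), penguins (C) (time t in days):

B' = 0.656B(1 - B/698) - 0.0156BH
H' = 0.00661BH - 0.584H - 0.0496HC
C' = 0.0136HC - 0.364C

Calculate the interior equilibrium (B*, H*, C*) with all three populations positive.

B* ≈ 254, H* ≈ 26.8, C* ≈ 22

From dC/dt = 0: 0.0136H* = 0.364, so H* = 26.8.
From dB/dt = 0: 0.656(1 - B*/698) = 0.0156·26.8, giving B* = 698·(1 - 0.636) = 254.
From dH/dt = 0: 0.00661·254 - 0.584 = 0.0496C*, so C* = 1.09/0.0496 = 22.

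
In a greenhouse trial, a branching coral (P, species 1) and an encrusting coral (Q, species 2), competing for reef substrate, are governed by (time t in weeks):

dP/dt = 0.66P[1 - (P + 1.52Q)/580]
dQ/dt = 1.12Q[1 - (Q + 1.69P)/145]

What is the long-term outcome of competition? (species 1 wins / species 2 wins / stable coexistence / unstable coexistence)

species 1 excludes species 2

Compare the nullcline intercepts: K1/α12 = 580/1.52 = 382 > K2 = 145; K2/α21 = 145/1.69 = 85.8 < K1 = 580.
Since the inequalities point opposite ways, species 1 can invade but species 2 cannot.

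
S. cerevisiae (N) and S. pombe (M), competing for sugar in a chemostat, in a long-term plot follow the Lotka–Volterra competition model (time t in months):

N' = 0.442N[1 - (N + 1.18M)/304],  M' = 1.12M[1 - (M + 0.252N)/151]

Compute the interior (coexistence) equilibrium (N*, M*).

Setting both brackets to zero gives the nullclines N + 1.18M = 304 and 0.252N + M = 151.
Substituting M = 151 - 0.252N into the first: N(1 - 1.18·0.252) = 304 - 1.18·151.
So N* = 126/0.703 = 179, and then M* = 151 - 0.252·179 = 106.

N* ≈ 179, M* ≈ 106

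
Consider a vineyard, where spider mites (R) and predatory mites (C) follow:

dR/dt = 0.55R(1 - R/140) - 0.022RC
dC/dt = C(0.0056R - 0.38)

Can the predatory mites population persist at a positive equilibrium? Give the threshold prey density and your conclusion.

Threshold R = 67.9; K > 67.9, so yes, the predator persists.

The predator equation gives dC/dt > 0 only when R > 0.38/0.0056 = 67.9.
Without the predator, R → K = 140. Since 140 > 67.9, the predator can invade and persist.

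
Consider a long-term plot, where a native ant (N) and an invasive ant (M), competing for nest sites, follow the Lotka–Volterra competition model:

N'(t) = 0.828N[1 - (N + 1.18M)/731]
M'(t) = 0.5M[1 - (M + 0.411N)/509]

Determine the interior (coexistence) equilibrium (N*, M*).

N* ≈ 253, M* ≈ 405

Setting both brackets to zero gives the nullclines N + 1.18M = 731 and 0.411N + M = 509.
Substituting M = 509 - 0.411N into the first: N(1 - 1.18·0.411) = 731 - 1.18·509.
So N* = 130/0.515 = 253, and then M* = 509 - 0.411·253 = 405.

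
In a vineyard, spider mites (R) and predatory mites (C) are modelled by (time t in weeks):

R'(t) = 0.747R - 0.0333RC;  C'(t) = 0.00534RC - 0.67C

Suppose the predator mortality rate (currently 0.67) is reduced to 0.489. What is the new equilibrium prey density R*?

R* ≈ 91.6

At the interior fixed point, setting dC/dt = 0 with C > 0 fixes R* = (predator death rate)/(RC coefficient) — independent of the other coefficients.
With the change, R* = 0.489/0.00534 = 91.6; it falls from 125.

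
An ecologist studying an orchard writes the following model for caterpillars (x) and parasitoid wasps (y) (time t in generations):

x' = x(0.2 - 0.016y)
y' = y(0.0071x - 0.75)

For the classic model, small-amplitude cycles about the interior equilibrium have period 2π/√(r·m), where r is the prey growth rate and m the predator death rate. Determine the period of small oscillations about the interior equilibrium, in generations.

T ≈ 16.2 generations

Here r = 0.2 and m = 0.75, so r·m = 0.15.
ω = √0.15 = 0.387 per generation, hence T = 2π/ω ≈ 16.2 generations.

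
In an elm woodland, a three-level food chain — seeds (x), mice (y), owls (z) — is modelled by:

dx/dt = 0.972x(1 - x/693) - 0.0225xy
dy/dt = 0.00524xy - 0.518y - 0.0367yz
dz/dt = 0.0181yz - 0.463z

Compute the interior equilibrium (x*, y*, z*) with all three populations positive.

x* ≈ 283, y* ≈ 25.6, z* ≈ 26.2

From dz/dt = 0: 0.0181y* = 0.463, so y* = 25.6.
From dx/dt = 0: 0.972(1 - x*/693) = 0.0225·25.6, giving x* = 693·(1 - 0.592) = 283.
From dy/dt = 0: 0.00524·283 - 0.518 = 0.0367z*, so z* = 0.963/0.0367 = 26.2.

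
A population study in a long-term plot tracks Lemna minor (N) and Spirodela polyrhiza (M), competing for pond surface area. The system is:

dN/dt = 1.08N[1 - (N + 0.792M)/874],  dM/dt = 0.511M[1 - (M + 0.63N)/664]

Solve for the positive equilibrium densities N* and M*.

Setting both brackets to zero gives the nullclines N + 0.792M = 874 and 0.63N + M = 664.
Substituting M = 664 - 0.63N into the first: N(1 - 0.792·0.63) = 874 - 0.792·664.
So N* = 348/0.501 = 695, and then M* = 664 - 0.63·695 = 226.

N* ≈ 695, M* ≈ 226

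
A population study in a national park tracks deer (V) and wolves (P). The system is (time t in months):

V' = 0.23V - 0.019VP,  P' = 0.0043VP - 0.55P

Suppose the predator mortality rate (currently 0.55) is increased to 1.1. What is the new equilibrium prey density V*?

V* ≈ 256

At the interior fixed point, setting dP/dt = 0 with P > 0 fixes V* = (predator death rate)/(VP coefficient) — independent of the other coefficients.
With the change, V* = 1.1/0.0043 = 256; it rises from 128.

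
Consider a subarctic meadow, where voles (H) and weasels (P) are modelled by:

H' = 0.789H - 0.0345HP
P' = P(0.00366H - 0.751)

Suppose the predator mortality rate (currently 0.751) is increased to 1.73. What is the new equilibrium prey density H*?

H* ≈ 473

At the interior fixed point, setting dP/dt = 0 with P > 0 fixes H* = (predator death rate)/(HP coefficient) — independent of the other coefficients.
With the change, H* = 1.73/0.00366 = 473; it rises from 205.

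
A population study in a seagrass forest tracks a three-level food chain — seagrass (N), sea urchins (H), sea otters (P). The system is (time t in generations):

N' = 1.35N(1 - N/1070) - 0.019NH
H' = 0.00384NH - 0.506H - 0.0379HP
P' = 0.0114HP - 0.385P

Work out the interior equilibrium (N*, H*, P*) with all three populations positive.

N* ≈ 561, H* ≈ 33.8, P* ≈ 43.5

From dP/dt = 0: 0.0114H* = 0.385, so H* = 33.8.
From dN/dt = 0: 1.35(1 - N*/1070) = 0.019·33.8, giving N* = 1070·(1 - 0.475) = 561.
From dH/dt = 0: 0.00384·561 - 0.506 = 0.0379P*, so P* = 1.65/0.0379 = 43.5.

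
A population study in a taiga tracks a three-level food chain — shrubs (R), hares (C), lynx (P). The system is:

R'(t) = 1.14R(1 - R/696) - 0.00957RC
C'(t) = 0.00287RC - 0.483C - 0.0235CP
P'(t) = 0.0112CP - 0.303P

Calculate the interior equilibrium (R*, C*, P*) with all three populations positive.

From dP/dt = 0: 0.0112C* = 0.303, so C* = 27.1.
From dR/dt = 0: 1.14(1 - R*/696) = 0.00957·27.1, giving R* = 696·(1 - 0.227) = 538.
From dC/dt = 0: 0.00287·538 - 0.483 = 0.0235P*, so P* = 1.06/0.0235 = 45.1.

R* ≈ 538, C* ≈ 27.1, P* ≈ 45.1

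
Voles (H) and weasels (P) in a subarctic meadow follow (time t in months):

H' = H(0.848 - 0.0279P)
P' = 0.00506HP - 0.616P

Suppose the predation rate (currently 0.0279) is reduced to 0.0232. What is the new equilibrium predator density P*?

At the interior fixed point, setting dH/dt = 0 with H > 0 fixes P* = (prey growth rate)/(HP coefficient) — independent of the other coefficients.
With the change, P* = 0.848/0.0232 = 36.6; it rises from 30.4.

P* ≈ 36.6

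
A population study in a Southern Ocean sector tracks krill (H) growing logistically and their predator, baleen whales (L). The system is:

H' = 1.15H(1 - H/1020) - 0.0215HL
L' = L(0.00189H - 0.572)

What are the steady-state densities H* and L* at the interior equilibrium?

From dL/dt = 0 with L > 0: 0.00189H* = 0.572, so H* = 303.
Substitute into dH/dt = 0: 1.15(1 - 303/1020) = 0.0215L*.
The bracket is 0.703, giving L* = 0.809/0.0215 = 37.6.

H* ≈ 303, L* ≈ 37.6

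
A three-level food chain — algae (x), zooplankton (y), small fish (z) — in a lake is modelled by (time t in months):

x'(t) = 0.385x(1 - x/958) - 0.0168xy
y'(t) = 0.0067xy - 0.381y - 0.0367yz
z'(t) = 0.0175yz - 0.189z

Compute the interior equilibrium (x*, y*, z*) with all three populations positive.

From dz/dt = 0: 0.0175y* = 0.189, so y* = 10.8.
From dx/dt = 0: 0.385(1 - x*/958) = 0.0168·10.8, giving x* = 958·(1 - 0.471) = 507.
From dy/dt = 0: 0.0067·507 - 0.381 = 0.0367z*, so z* = 3.01/0.0367 = 82.1.

x* ≈ 507, y* ≈ 10.8, z* ≈ 82.1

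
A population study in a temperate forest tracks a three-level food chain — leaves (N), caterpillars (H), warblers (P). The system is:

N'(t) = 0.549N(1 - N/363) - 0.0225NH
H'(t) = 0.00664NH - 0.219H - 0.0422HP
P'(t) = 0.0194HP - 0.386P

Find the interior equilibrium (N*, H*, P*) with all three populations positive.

From dP/dt = 0: 0.0194H* = 0.386, so H* = 19.9.
From dN/dt = 0: 0.549(1 - N*/363) = 0.0225·19.9, giving N* = 363·(1 - 0.815) = 67.
From dH/dt = 0: 0.00664·67 - 0.219 = 0.0422P*, so P* = 0.226/0.0422 = 5.35.

N* ≈ 67, H* ≈ 19.9, P* ≈ 5.35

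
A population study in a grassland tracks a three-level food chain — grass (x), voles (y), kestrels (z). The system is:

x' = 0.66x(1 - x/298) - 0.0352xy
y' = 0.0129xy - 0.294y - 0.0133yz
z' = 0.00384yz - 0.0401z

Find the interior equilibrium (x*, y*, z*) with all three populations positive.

From dz/dt = 0: 0.00384y* = 0.0401, so y* = 10.4.
From dx/dt = 0: 0.66(1 - x*/298) = 0.0352·10.4, giving x* = 298·(1 - 0.557) = 132.
From dy/dt = 0: 0.0129·132 - 0.294 = 0.0133z*, so z* = 1.41/0.0133 = 106.

x* ≈ 132, y* ≈ 10.4, z* ≈ 106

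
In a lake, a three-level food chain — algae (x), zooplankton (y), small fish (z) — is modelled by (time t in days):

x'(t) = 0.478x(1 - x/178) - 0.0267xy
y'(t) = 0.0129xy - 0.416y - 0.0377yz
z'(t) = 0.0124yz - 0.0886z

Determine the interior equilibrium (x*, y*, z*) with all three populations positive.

From dz/dt = 0: 0.0124y* = 0.0886, so y* = 7.15.
From dx/dt = 0: 0.478(1 - x*/178) = 0.0267·7.15, giving x* = 178·(1 - 0.399) = 107.
From dy/dt = 0: 0.0129·107 - 0.416 = 0.0377z*, so z* = 0.964/0.0377 = 25.6.

x* ≈ 107, y* ≈ 7.15, z* ≈ 25.6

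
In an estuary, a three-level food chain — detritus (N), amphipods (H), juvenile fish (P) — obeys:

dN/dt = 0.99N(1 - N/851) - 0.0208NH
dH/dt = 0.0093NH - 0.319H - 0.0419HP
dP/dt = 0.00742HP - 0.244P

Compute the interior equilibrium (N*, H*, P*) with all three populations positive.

N* ≈ 263, H* ≈ 32.9, P* ≈ 50.8

From dP/dt = 0: 0.00742H* = 0.244, so H* = 32.9.
From dN/dt = 0: 0.99(1 - N*/851) = 0.0208·32.9, giving N* = 851·(1 - 0.691) = 263.
From dH/dt = 0: 0.0093·263 - 0.319 = 0.0419P*, so P* = 2.13/0.0419 = 50.8.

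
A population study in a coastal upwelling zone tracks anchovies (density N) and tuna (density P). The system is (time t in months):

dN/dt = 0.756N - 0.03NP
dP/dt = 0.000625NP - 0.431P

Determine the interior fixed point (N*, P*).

N* ≈ 690, P* ≈ 25.2

Set dP/dt = 0 with P > 0: 0.000625N - 0.431 = 0, so N* = 0.431/0.000625 = 690.
Set dN/dt = 0 with N > 0: 0.756 - 0.03P = 0, so P* = 0.756/0.03 = 25.2.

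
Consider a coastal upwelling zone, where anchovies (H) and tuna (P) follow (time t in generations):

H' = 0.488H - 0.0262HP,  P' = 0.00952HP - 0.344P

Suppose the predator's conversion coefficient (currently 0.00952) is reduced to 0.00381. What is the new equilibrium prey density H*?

H* ≈ 90.3

At the interior fixed point, setting dP/dt = 0 with P > 0 fixes H* = (predator death rate)/(HP coefficient) — independent of the other coefficients.
With the change, H* = 0.344/0.00381 = 90.3; it rises from 36.1.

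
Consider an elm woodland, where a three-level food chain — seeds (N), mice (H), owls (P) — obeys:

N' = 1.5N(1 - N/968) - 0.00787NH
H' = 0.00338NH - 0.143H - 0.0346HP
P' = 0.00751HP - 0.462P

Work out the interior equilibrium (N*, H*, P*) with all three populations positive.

N* ≈ 656, H* ≈ 61.5, P* ≈ 59.9

From dP/dt = 0: 0.00751H* = 0.462, so H* = 61.5.
From dN/dt = 0: 1.5(1 - N*/968) = 0.00787·61.5, giving N* = 968·(1 - 0.323) = 656.
From dH/dt = 0: 0.00338·656 - 0.143 = 0.0346P*, so P* = 2.07/0.0346 = 59.9.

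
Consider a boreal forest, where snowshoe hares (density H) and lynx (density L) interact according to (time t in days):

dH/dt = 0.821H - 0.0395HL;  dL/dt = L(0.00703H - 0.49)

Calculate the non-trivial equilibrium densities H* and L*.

Set dL/dt = 0 with L > 0: 0.00703H - 0.49 = 0, so H* = 0.49/0.00703 = 69.7.
Set dH/dt = 0 with H > 0: 0.821 - 0.0395L = 0, so L* = 0.821/0.0395 = 20.8.

H* ≈ 69.7, L* ≈ 20.8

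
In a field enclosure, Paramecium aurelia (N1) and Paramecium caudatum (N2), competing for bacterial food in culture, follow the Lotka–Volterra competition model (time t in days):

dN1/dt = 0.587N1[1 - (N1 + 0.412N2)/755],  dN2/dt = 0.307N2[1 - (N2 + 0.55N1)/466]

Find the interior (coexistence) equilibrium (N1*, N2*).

Setting both brackets to zero gives the nullclines N1 + 0.412N2 = 755 and 0.55N1 + N2 = 466.
Substituting N2 = 466 - 0.55N1 into the first: N1(1 - 0.412·0.55) = 755 - 0.412·466.
So N1* = 563/0.773 = 728, and then N2* = 466 - 0.55·728 = 65.6.

N1* ≈ 728, N2* ≈ 65.6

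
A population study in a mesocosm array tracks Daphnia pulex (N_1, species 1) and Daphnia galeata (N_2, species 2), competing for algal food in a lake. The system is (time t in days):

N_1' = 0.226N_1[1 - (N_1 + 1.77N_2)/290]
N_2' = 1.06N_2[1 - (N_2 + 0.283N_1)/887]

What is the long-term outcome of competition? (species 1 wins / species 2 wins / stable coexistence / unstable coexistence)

Compare the nullcline intercepts: K1/α12 = 290/1.77 = 164 < K2 = 887; K2/α21 = 887/0.283 = 3130 > K1 = 290.
Since the inequalities point opposite ways, species 2 can invade but species 1 cannot.

species 2 excludes species 1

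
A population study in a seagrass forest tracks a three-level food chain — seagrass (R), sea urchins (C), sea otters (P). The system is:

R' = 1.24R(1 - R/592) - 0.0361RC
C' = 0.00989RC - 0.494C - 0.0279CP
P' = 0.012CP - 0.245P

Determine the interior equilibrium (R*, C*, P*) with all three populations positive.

From dP/dt = 0: 0.012C* = 0.245, so C* = 20.4.
From dR/dt = 0: 1.24(1 - R*/592) = 0.0361·20.4, giving R* = 592·(1 - 0.594) = 240.
From dC/dt = 0: 0.00989·240 - 0.494 = 0.0279P*, so P* = 1.88/0.0279 = 67.4.

R* ≈ 240, C* ≈ 20.4, P* ≈ 67.4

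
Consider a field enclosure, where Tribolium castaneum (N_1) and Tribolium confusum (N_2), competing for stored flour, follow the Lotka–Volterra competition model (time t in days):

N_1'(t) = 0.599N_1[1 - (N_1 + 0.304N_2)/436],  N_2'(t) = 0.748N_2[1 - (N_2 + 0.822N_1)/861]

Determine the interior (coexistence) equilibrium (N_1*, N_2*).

Setting both brackets to zero gives the nullclines N_1 + 0.304N_2 = 436 and 0.822N_1 + N_2 = 861.
Substituting N_2 = 861 - 0.822N_1 into the first: N_1(1 - 0.304·0.822) = 436 - 0.304·861.
So N_1* = 174/0.75 = 232, and then N_2* = 861 - 0.822·232 = 670.

N_1* ≈ 232, N_2* ≈ 670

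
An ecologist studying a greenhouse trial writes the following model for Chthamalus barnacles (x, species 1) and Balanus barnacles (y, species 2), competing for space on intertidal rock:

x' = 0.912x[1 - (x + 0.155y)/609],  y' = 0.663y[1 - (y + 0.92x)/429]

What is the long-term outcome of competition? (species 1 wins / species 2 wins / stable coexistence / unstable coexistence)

species 1 excludes species 2

Compare the nullcline intercepts: K1/α12 = 609/0.155 = 3930 > K2 = 429; K2/α21 = 429/0.92 = 466 < K1 = 609.
Since the inequalities point opposite ways, species 1 can invade but species 2 cannot.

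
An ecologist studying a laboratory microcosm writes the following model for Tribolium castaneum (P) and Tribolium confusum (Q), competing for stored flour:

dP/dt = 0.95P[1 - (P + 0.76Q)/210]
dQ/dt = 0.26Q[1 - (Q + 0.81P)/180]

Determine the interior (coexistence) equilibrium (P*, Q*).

Setting both brackets to zero gives the nullclines P + 0.76Q = 210 and 0.81P + Q = 180.
Substituting Q = 180 - 0.81P into the first: P(1 - 0.76·0.81) = 210 - 0.76·180.
So P* = 73.2/0.384 = 190, and then Q* = 180 - 0.81·190 = 25.8.

P* ≈ 190, Q* ≈ 25.8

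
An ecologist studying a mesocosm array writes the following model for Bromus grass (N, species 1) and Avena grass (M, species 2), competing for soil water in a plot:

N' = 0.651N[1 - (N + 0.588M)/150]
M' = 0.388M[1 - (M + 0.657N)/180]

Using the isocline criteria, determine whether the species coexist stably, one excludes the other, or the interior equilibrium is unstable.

Compare the nullcline intercepts: K1/α12 = 150/0.588 = 255 > K2 = 180; K2/α21 = 180/0.657 = 274 > K1 = 150.
Since both inequalities hold, each species can invade when rare, so the interior equilibrium is stable.

stable coexistence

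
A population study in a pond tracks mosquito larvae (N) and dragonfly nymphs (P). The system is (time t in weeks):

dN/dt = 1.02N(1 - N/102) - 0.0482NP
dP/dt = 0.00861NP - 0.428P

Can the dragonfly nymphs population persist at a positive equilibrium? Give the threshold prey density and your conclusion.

Threshold N = 49.7; K > 49.7, so yes, the predator persists.

The predator equation gives dP/dt > 0 only when N > 0.428/0.00861 = 49.7.
Without the predator, N → K = 102. Since 102 > 49.7, the predator can invade and persist.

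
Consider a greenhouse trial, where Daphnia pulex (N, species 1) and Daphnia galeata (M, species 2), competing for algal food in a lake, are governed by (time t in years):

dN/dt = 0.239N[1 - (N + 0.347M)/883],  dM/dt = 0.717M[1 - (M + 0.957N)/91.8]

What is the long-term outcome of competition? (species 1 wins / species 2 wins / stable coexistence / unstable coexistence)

species 1 excludes species 2

Compare the nullcline intercepts: K1/α12 = 883/0.347 = 2540 > K2 = 91.8; K2/α21 = 91.8/0.957 = 95.9 < K1 = 883.
Since the inequalities point opposite ways, species 1 can invade but species 2 cannot.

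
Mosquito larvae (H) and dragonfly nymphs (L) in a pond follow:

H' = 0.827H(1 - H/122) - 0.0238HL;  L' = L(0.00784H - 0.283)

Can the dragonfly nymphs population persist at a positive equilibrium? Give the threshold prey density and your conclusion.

Threshold H = 36.1; K > 36.1, so yes, the predator persists.

The predator equation gives dL/dt > 0 only when H > 0.283/0.00784 = 36.1.
Without the predator, H → K = 122. Since 122 > 36.1, the predator can invade and persist.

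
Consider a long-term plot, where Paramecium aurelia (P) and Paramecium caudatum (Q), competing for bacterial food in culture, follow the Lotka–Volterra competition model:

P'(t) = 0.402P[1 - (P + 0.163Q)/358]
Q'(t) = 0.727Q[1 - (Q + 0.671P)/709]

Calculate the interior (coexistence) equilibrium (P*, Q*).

P* ≈ 272, Q* ≈ 526

Setting both brackets to zero gives the nullclines P + 0.163Q = 358 and 0.671P + Q = 709.
Substituting Q = 709 - 0.671P into the first: P(1 - 0.163·0.671) = 358 - 0.163·709.
So P* = 242/0.891 = 272, and then Q* = 709 - 0.671·272 = 526.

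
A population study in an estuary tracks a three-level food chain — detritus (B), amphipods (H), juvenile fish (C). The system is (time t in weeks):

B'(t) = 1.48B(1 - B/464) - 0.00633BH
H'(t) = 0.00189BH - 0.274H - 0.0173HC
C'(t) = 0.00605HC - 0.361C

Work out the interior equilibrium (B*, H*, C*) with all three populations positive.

From dC/dt = 0: 0.00605H* = 0.361, so H* = 59.7.
From dB/dt = 0: 1.48(1 - B*/464) = 0.00633·59.7, giving B* = 464·(1 - 0.255) = 346.
From dH/dt = 0: 0.00189·346 - 0.274 = 0.0173C*, so C* = 0.379/0.0173 = 21.9.

B* ≈ 346, H* ≈ 59.7, C* ≈ 21.9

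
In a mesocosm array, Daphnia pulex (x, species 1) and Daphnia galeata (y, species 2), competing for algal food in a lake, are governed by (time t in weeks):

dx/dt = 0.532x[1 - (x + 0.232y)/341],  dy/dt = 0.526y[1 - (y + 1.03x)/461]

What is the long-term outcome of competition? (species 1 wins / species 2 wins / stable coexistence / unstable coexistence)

Compare the nullcline intercepts: K1/α12 = 341/0.232 = 1470 > K2 = 461; K2/α21 = 461/1.03 = 448 > K1 = 341.
Since both inequalities hold, each species can invade when rare, so the interior equilibrium is stable.

stable coexistence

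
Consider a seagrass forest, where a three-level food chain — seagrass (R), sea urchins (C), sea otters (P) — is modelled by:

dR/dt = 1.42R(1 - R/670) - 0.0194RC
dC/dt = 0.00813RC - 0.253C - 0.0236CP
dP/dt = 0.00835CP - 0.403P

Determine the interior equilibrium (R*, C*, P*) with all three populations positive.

From dP/dt = 0: 0.00835C* = 0.403, so C* = 48.3.
From dR/dt = 0: 1.42(1 - R*/670) = 0.0194·48.3, giving R* = 670·(1 - 0.659) = 228.
From dC/dt = 0: 0.00813·228 - 0.253 = 0.0236P*, so P* = 1.6/0.0236 = 67.9.

R* ≈ 228, C* ≈ 48.3, P* ≈ 67.9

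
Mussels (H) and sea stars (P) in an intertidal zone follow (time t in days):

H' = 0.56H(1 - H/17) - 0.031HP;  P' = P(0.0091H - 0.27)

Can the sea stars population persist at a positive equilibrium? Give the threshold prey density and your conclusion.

Threshold H = 29.7; K < 29.7, so no, the predator goes extinct.

The predator equation gives dP/dt > 0 only when H > 0.27/0.0091 = 29.7.
Without the predator, H → K = 17. Since 17 < 29.7, the predator cannot invade.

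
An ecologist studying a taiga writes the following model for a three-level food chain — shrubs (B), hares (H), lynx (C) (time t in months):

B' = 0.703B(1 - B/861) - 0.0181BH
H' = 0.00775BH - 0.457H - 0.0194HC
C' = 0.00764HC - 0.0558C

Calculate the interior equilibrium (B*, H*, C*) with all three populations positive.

B* ≈ 699, H* ≈ 7.3, C* ≈ 256

From dC/dt = 0: 0.00764H* = 0.0558, so H* = 7.3.
From dB/dt = 0: 0.703(1 - B*/861) = 0.0181·7.3, giving B* = 861·(1 - 0.188) = 699.
From dH/dt = 0: 0.00775·699 - 0.457 = 0.0194C*, so C* = 4.96/0.0194 = 256.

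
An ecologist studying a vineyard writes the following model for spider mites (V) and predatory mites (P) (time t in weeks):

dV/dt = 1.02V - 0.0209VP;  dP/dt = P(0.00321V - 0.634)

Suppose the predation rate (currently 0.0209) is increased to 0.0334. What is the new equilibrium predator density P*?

P* ≈ 30.5

At the interior fixed point, setting dV/dt = 0 with V > 0 fixes P* = (prey growth rate)/(VP coefficient) — independent of the other coefficients.
With the change, P* = 1.02/0.0334 = 30.5; it falls from 48.8.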